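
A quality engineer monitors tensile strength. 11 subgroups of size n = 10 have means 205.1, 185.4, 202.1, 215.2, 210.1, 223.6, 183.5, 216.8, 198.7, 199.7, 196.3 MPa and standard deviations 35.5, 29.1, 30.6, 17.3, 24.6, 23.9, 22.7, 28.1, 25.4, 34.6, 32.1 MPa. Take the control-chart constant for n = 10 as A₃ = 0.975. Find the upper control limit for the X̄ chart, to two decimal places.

230.25

X̄̄ = (205.1 + 185.4 + 202.1 + 215.2 + 210.1 + 223.6 + 183.5 + 216.8 + 198.7 + 199.7 + 196.3) / 11 = 203.3182
s̄ = (35.5 + 29.1 + 30.6 + 17.3 + 24.6 + 23.9 + 22.7 + 28.1 + 25.4 + 34.6 + 32.1) / 11 = 27.6273
UCL = X̄̄ + A₃·s̄ = 203.3182 + 0.975 × 27.6273 = 230.2548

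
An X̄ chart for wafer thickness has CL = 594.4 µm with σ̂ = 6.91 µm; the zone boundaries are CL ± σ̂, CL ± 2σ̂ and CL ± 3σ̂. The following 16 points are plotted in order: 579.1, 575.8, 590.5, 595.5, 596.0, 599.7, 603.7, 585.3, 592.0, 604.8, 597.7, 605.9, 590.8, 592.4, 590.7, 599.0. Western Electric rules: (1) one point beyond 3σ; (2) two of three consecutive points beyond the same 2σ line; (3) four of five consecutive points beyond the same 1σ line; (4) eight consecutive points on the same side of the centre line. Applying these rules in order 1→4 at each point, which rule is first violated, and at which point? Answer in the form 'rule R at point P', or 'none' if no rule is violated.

rule 2 at point 2

Zone of each point (C = within 1σ̂, B = 1σ̂–2σ̂, A = 2σ̂–3σ̂, * = beyond 3σ̂; sign = side of CL): 1:-A, 2:-A, 3:-C, 4:+C, 5:+C, 6:+C, 7:+B, 8:-B, 9:-C, 10:+B, 11:+C, 12:+B, 13:-C, 14:-C, 15:-C, 16:+C
Rule 2 (two of three consecutive points beyond the same 2σ limit) is satisfied at point 2.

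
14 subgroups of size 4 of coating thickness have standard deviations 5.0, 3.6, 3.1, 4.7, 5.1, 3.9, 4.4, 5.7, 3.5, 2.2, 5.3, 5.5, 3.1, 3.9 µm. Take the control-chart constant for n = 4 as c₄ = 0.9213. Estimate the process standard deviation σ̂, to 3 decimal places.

s̄ = (5.0 + 3.6 + 3.1 + 4.7 + 5.1 + 3.9 + 4.4 + 5.7 + 3.5 + 2.2 + 5.3 + 5.5 + 3.1 + 3.9) / 14 = 4.2143
σ̂ = s̄ / c₄ = 4.2143 / 0.9213 = 4.5743

4.574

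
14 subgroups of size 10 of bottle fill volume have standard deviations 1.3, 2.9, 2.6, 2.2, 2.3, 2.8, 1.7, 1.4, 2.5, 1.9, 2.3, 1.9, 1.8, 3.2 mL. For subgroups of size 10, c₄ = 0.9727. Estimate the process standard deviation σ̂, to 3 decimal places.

2.262

s̄ = (1.3 + 2.9 + 2.6 + 2.2 + 2.3 + 2.8 + 1.7 + 1.4 + 2.5 + 1.9 + 2.3 + 1.9 + 1.8 + 3.2) / 14 = 2.2000
σ̂ = s̄ / c₄ = 2.2000 / 0.9727 = 2.2617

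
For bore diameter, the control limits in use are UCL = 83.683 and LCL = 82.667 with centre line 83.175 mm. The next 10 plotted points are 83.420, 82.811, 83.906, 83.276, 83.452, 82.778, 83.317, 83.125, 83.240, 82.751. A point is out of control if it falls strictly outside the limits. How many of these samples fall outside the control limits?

1

Compare each point to [82.667, 83.683]: sample 3 = 83.906 > UCL.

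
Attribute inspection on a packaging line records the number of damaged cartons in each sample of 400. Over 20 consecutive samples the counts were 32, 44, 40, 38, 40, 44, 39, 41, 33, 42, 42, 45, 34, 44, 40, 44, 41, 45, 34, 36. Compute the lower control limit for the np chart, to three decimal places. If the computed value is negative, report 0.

21.920

p̄ = Σdᵢ / (k·n) = 798 / (20 × 400) = 0.09975
LCL = np̄ − 3·√(np̄(1−p̄)) = 39.9000 − 3 × 5.9933 = 21.9200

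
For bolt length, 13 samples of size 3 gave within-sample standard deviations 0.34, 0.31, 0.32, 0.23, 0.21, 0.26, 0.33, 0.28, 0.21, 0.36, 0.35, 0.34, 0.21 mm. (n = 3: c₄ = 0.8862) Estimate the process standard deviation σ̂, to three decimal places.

s̄ = (0.34 + 0.31 + 0.32 + 0.23 + 0.21 + 0.26 + 0.33 + 0.28 + 0.21 + 0.36 + 0.35 + 0.34 + 0.21) / 13 = 0.2885
σ̂ = s̄ / c₄ = 0.2885 / 0.8862 = 0.3255

0.326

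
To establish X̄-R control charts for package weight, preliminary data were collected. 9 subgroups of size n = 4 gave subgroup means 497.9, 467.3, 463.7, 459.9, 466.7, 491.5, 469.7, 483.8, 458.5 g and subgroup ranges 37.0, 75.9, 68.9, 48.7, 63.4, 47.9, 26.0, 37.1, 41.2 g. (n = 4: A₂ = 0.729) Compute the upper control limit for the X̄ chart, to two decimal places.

509.36

X̄̄ = (497.9 + 467.3 + 463.7 + 459.9 + 466.7 + 491.5 + 469.7 + 483.8 + 458.5) / 9 = 4259.0000 / 9 = 473.2222
R̄ = (37.0 + 75.9 + 68.9 + 48.7 + 63.4 + 47.9 + 26.0 + 37.1 + 41.2) / 9 = 446.1000 / 9 = 49.5667
UCL = X̄̄ + A₂·R̄ = 473.2222 + 0.729 × 49.5667 = 509.3563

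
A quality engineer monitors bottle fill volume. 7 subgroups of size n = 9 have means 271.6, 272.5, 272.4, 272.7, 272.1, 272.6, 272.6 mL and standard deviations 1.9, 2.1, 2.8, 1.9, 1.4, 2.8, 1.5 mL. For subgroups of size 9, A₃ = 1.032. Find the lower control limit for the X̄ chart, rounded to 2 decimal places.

X̄̄ = (271.6 + 272.5 + 272.4 + 272.7 + 272.1 + 272.6 + 272.6) / 7 = 272.3571
s̄ = (1.9 + 2.1 + 2.8 + 1.9 + 1.4 + 2.8 + 1.5) / 7 = 2.0571
LCL = X̄̄ − A₃·s̄ = 272.3571 − 1.032 × 2.0571 = 270.2342

270.23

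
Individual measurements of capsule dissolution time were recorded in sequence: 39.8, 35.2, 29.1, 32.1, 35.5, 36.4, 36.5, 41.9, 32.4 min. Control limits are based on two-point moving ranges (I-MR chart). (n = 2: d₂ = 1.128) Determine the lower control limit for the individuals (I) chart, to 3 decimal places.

X̄ = (39.8 + 35.2 + 29.1 + 32.1 + 35.5 + 36.4 + 36.5 + 41.9 + 32.4) / 9 = 35.4333
Moving ranges: 4.6, 6.1, 3.0, 3.4, 0.9, 0.1, 5.4, 9.5; M̄R̄ = 33.0000 / 8 = 4.1250
LCL = X̄ − 3·M̄R̄/d₂ = 35.4333 − 3 × 4.1250 / 1.128 = 24.4626

24.463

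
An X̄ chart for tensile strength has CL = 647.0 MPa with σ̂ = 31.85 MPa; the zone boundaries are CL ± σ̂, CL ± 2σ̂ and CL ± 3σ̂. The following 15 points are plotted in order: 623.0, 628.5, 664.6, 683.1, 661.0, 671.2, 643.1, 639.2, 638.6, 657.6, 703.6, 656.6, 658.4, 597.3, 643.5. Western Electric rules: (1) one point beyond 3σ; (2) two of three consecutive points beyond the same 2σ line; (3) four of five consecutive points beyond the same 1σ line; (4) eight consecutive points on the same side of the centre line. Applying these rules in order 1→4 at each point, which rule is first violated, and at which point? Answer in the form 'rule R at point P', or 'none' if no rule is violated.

none

Zone of each point (C = within 1σ̂, B = 1σ̂–2σ̂, A = 2σ̂–3σ̂, * = beyond 3σ̂; sign = side of CL): 1:-C, 2:-C, 3:+C, 4:+B, 5:+C, 6:+C, 7:-C, 8:-C, 9:-C, 10:+C, 11:+B, 12:+C, 13:+C, 14:-B, 15:-C
No rule fires across all 15 points.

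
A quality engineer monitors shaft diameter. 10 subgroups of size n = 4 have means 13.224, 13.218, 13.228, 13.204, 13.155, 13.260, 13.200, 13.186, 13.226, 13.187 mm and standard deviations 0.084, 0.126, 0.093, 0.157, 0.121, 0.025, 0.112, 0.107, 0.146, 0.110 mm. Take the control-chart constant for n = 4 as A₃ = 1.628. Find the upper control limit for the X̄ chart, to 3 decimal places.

X̄̄ = (13.224 + 13.218 + 13.228 + 13.204 + 13.155 + 13.260 + 13.200 + 13.186 + 13.226 + 13.187) / 10 = 13.2088
s̄ = (0.084 + 0.126 + 0.093 + 0.157 + 0.121 + 0.025 + 0.112 + 0.107 + 0.146 + 0.110) / 10 = 0.1081
UCL = X̄̄ + A₃·s̄ = 13.2088 + 1.628 × 0.1081 = 13.3848

13.385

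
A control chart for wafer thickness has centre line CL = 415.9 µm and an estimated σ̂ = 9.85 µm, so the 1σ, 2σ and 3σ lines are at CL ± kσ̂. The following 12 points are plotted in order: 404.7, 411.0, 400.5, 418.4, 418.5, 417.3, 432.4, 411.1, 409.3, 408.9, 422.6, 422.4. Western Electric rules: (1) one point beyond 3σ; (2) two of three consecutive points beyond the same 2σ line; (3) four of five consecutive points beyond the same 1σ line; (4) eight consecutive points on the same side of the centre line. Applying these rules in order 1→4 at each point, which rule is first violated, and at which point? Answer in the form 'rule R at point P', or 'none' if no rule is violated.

Zone of each point (C = within 1σ̂, B = 1σ̂–2σ̂, A = 2σ̂–3σ̂, * = beyond 3σ̂; sign = side of CL): 1:-B, 2:-C, 3:-B, 4:+C, 5:+C, 6:+C, 7:+B, 8:-C, 9:-C, 10:-C, 11:+C, 12:+C
No rule fires across all 12 points.

none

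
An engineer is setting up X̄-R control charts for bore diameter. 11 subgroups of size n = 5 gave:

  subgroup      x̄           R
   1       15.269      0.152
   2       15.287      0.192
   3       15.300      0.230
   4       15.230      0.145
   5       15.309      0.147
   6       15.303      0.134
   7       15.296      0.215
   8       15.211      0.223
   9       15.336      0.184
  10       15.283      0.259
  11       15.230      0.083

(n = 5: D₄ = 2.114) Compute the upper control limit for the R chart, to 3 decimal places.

0.377

R̄ = (0.152 + 0.192 + 0.230 + 0.145 + 0.147 + 0.134 + 0.215 + 0.223 + 0.184 + 0.259 + 0.083) / 11 = 1.9640 / 11 = 0.1785
UCL_R = D₄·R̄ = 2.114 × 0.1785 = 0.3774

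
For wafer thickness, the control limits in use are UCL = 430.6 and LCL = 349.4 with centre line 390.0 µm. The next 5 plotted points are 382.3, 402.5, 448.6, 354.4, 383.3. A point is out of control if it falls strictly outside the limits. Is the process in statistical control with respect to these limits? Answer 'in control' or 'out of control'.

Compare each point to [349.4, 430.6]: sample 3 = 448.6 > UCL.

out of control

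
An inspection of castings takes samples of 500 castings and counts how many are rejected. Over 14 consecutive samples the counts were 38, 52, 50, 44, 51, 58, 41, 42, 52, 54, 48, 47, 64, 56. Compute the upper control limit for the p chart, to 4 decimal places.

p̄ = Σdᵢ / (k·n) = 697 / (14 × 500) = 0.09957
UCL = p̄ + 3·√(p̄(1−p̄)/n) = 0.09957 + 3 × √(0.09957×0.90043/500) = 0.09957 + 3 × 0.01339 = 0.13974

0.1397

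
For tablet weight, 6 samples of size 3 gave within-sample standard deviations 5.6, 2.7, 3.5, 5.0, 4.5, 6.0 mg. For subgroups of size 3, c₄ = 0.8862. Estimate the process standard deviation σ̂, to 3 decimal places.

5.134

s̄ = (5.6 + 2.7 + 3.5 + 5.0 + 4.5 + 6.0) / 6 = 4.5500
σ̂ = s̄ / c₄ = 4.5500 / 0.8862 = 5.1343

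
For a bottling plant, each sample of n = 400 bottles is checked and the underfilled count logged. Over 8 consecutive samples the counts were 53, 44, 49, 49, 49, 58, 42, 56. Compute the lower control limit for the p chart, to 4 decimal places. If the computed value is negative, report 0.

p̄ = Σdᵢ / (k·n) = 400 / (8 × 400) = 0.12500
LCL = p̄ − 3·√(p̄(1−p̄)/n) = 0.12500 − 3 × 0.01654 = 0.07539

0.0754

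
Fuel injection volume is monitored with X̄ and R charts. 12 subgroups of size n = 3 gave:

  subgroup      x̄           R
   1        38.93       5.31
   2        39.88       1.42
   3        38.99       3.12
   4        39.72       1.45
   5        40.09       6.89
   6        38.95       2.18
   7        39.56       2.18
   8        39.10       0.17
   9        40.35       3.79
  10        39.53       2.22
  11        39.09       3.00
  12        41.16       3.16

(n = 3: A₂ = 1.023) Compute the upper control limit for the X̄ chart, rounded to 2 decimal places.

42.59

X̄̄ = (38.93 + 39.88 + 38.99 + 39.72 + 40.09 + 38.95 + 39.56 + 39.10 + 40.35 + 39.53 + 39.09 + 41.16) / 12 = 475.3500 / 12 = 39.6125
R̄ = (5.31 + 1.42 + 3.12 + 1.45 + 6.89 + 2.18 + 2.18 + 0.17 + 3.79 + 2.22 + 3.00 + 3.16) / 12 = 34.8900 / 12 = 2.9075
UCL = X̄̄ + A₂·R̄ = 39.6125 + 1.023 × 2.9075 = 42.5869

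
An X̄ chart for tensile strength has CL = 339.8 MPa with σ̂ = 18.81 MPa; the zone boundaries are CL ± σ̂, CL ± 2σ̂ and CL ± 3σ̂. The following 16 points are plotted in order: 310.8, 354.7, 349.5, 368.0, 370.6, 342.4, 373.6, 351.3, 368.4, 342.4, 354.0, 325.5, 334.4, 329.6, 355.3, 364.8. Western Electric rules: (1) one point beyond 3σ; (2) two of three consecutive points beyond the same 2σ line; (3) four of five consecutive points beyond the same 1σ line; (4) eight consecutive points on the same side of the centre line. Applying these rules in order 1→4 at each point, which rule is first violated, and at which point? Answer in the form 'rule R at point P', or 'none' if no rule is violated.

Zone of each point (C = within 1σ̂, B = 1σ̂–2σ̂, A = 2σ̂–3σ̂, * = beyond 3σ̂; sign = side of CL): 1:-B, 2:+C, 3:+C, 4:+B, 5:+B, 6:+C, 7:+B, 8:+C, 9:+B, 10:+C, 11:+C, 12:-C, 13:-C, 14:-C, 15:+C, 16:+B
Rule 4 (eight consecutive points on the same side of the centre line) is satisfied at point 9.

rule 4 at point 9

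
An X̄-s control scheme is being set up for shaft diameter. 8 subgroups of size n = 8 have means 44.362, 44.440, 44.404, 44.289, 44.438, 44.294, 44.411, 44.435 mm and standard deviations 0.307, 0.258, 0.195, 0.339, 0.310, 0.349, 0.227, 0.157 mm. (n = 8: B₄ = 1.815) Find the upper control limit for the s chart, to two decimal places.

0.49

s̄ = (0.307 + 0.258 + 0.195 + 0.339 + 0.310 + 0.349 + 0.227 + 0.157) / 8 = 0.2677
UCL_s = B₄·s̄ = 1.815 × 0.2677 = 0.4860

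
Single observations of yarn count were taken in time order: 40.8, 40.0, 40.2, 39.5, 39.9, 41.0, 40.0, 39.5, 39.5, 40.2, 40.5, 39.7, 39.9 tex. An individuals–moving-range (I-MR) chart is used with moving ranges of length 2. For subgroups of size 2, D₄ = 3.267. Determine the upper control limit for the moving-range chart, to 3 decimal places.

Moving ranges: 0.8, 0.2, 0.7, 0.4, 1.1, 1.0, 0.5, 0.0, 0.7, 0.3, 0.8, 0.2; M̄R̄ = 6.7000 / 12 = 0.5583
UCL_MR = D₄·M̄R̄ = 3.267 × 0.5583 = 1.8241

1.824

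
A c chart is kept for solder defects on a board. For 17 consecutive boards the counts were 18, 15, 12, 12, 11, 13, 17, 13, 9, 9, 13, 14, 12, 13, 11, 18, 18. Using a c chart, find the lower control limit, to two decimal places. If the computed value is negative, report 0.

2.43

c̄ = (18 + 15 + 12 + 12 + 11 + 13 + 17 + 13 + 9 + 9 + 13 + 14 + 12 + 13 + 11 + 18 + 18) / 17 = 228 / 17 = 13.4118
LCL = c̄ − 3√c̄ = 13.4118 − 3 × 3.6622 = 2.4251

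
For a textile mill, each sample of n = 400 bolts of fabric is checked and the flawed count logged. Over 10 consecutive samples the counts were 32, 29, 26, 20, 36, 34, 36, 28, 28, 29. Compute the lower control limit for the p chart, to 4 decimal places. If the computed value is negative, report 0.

0.0351

p̄ = Σdᵢ / (k·n) = 298 / (10 × 400) = 0.07450
LCL = p̄ − 3·√(p̄(1−p̄)/n) = 0.07450 − 3 × 0.01313 = 0.03511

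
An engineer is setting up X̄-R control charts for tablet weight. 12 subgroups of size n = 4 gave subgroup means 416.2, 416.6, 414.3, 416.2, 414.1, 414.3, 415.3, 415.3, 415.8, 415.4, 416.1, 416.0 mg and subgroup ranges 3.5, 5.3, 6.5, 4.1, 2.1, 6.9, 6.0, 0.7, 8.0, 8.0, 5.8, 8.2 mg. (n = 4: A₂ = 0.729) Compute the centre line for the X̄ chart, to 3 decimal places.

X̄̄ = (416.2 + 416.6 + 414.3 + 416.2 + 414.1 + 414.3 + 415.3 + 415.3 + 415.8 + 415.4 + 416.1 + 416.0) / 12 = 4985.6000 / 12 = 415.4667
CL = X̄̄ = 415.4667

415.467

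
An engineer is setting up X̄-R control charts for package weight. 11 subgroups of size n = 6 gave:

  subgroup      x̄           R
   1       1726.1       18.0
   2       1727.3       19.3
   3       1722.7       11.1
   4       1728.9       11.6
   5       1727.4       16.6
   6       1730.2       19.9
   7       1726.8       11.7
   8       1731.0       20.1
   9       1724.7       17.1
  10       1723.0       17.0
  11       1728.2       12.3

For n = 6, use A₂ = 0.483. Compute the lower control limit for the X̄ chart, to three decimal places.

1719.265

X̄̄ = (1726.1 + 1727.3 + 1722.7 + 1728.9 + 1727.4 + 1730.2 + 1726.8 + 1731.0 + 1724.7 + 1723.0 + 1728.2) / 11 = 18996.3000 / 11 = 1726.9364
R̄ = (18.0 + 19.3 + 11.1 + 11.6 + 16.6 + 19.9 + 11.7 + 20.1 + 17.1 + 17.0 + 12.3) / 11 = 174.7000 / 11 = 15.8818
LCL = X̄̄ − A₂·R̄ = 1726.9364 − 0.483 × 15.8818 = 1719.2654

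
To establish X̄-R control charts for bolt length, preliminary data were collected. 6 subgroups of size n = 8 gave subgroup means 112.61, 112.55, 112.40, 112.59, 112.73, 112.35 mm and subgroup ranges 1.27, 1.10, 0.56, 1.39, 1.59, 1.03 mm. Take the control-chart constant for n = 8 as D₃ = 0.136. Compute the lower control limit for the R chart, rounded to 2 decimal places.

R̄ = (1.27 + 1.10 + 0.56 + 1.39 + 1.59 + 1.03) / 6 = 6.9400 / 6 = 1.1567
LCL_R = D₃·R̄ = 0.136 × 1.1567 = 0.1573

0.16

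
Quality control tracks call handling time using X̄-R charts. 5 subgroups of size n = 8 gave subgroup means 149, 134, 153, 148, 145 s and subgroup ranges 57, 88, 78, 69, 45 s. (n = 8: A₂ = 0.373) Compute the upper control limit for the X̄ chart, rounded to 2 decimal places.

170.94

X̄̄ = (149 + 134 + 153 + 148 + 145) / 5 = 729.0000 / 5 = 145.8000
R̄ = (57 + 88 + 78 + 69 + 45) / 5 = 337.0000 / 5 = 67.4000
UCL = X̄̄ + A₂·R̄ = 145.8000 + 0.373 × 67.4000 = 170.9402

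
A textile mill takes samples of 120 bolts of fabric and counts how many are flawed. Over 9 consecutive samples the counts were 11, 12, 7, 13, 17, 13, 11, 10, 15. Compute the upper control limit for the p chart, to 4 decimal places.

0.1834

p̄ = Σdᵢ / (k·n) = 109 / (9 × 120) = 0.10093
UCL = p̄ + 3·√(p̄(1−p̄)/n) = 0.10093 + 3 × √(0.10093×0.89907/120) = 0.10093 + 3 × 0.02750 = 0.18342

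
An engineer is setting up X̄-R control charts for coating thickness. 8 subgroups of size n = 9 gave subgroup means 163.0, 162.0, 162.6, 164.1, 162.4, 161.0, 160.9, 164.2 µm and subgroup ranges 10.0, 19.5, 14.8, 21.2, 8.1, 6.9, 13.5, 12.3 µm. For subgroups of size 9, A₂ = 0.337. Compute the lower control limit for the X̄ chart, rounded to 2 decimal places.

158.05

X̄̄ = (163.0 + 162.0 + 162.6 + 164.1 + 162.4 + 161.0 + 160.9 + 164.2) / 8 = 1300.2000 / 8 = 162.5250
R̄ = (10.0 + 19.5 + 14.8 + 21.2 + 8.1 + 6.9 + 13.5 + 12.3) / 8 = 106.3000 / 8 = 13.2875
LCL = X̄̄ − A₂·R̄ = 162.5250 − 0.337 × 13.2875 = 158.0471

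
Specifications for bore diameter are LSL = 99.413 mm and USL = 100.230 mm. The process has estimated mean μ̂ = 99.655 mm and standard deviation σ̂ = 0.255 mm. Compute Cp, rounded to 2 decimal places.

Cp = (USL − LSL) / (6σ̂) = (100.230 − 99.413) / (6 × 0.255) = 0.8170 / 1.5300 = 0.5340

0.53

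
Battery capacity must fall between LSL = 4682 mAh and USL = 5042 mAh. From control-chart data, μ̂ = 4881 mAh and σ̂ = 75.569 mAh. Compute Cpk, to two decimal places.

0.71

Cpu = (USL − μ̂) / (3σ̂) = (5042 − 4881) / (3 × 75.569) = 0.7102; Cpl = (μ̂ − LSL) / (3σ̂) = (4881 − 4682) / (3 × 75.569) = 0.8778; Cpk = min(Cpu, Cpl) = 0.7102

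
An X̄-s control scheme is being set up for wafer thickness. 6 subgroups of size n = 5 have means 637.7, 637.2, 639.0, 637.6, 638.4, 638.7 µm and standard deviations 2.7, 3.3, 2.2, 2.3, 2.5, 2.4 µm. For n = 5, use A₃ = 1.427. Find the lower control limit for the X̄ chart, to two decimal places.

X̄̄ = (637.7 + 637.2 + 639.0 + 637.6 + 638.4 + 638.7) / 6 = 638.1000
s̄ = (2.7 + 3.3 + 2.2 + 2.3 + 2.5 + 2.4) / 6 = 2.5667
LCL = X̄̄ − A₃·s̄ = 638.1000 − 1.427 × 2.5667 = 634.4374

634.44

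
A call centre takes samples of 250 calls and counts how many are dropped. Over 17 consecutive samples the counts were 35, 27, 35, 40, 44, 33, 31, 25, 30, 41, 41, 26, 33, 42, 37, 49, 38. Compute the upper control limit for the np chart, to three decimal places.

52.303

p̄ = Σdᵢ / (k·n) = 607 / (17 × 250) = 0.14282
UCL = np̄ + 3·√(np̄(1−p̄)) = 35.7059 + 3 × √(35.7059×0.85718) = 35.7059 + 3 × 5.5323 = 52.3028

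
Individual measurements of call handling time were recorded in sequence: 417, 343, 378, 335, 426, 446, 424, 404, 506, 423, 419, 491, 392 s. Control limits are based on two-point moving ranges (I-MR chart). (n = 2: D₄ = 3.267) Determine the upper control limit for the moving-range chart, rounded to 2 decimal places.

Moving ranges: 74, 35, 43, 91, 20, 22, 20, 102, 83, 4, 72, 99; M̄R̄ = 665.0000 / 12 = 55.4167
UCL_MR = D₄·M̄R̄ = 3.267 × 55.4167 = 181.0462

181.05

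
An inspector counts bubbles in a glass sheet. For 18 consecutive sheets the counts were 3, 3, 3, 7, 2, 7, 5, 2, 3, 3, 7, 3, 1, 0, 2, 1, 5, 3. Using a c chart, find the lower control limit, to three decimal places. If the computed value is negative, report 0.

0.000

c̄ = (3 + 3 + 3 + 7 + 2 + 7 + 5 + 2 + 3 + 3 + 7 + 3 + 1 + 0 + 2 + 1 + 5 + 3) / 18 = 60 / 18 = 3.3333
LCL = c̄ − 3√c̄ = 3.3333 − 3 × 1.8257 = -2.1439 → 0 (cannot be negative)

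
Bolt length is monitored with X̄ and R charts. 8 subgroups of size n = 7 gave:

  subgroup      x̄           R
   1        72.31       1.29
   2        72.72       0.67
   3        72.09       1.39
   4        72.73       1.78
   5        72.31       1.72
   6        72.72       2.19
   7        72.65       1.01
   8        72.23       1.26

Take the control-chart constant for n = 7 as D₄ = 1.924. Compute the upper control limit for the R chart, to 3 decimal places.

R̄ = (1.29 + 0.67 + 1.39 + 1.78 + 1.72 + 2.19 + 1.01 + 1.26) / 8 = 11.3100 / 8 = 1.4138
UCL_R = D₄·R̄ = 1.924 × 1.4138 = 2.7201

2.720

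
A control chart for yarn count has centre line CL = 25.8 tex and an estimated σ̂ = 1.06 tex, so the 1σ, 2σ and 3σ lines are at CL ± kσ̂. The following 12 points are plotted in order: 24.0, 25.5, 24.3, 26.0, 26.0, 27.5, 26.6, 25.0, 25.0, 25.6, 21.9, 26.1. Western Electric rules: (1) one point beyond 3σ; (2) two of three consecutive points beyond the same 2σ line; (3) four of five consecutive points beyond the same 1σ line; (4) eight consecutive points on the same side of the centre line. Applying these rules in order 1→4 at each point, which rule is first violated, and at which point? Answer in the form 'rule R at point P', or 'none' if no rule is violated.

rule 1 at point 11

Zone of each point (C = within 1σ̂, B = 1σ̂–2σ̂, A = 2σ̂–3σ̂, * = beyond 3σ̂; sign = side of CL): 1:-B, 2:-C, 3:-B, 4:+C, 5:+C, 6:+B, 7:+C, 8:-C, 9:-C, 10:-C, 11:-*, 12:+C
Rule 1 (one point beyond the 3σ limits) is satisfied at point 11.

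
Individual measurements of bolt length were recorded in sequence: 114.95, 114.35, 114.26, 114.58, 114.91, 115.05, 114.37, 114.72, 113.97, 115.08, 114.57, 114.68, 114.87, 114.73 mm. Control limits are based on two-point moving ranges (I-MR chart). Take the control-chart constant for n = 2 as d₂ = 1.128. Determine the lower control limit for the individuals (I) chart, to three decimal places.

X̄ = (114.95 + 114.35 + 114.26 + 114.58 + 114.91 + 115.05 + 114.37 + 114.72 + 113.97 + 115.08 + 114.57 + 114.68 + 114.87 + 114.73) / 14 = 114.6493
Moving ranges: 0.60, 0.09, 0.32, 0.33, 0.14, 0.68, 0.35, 0.75, 1.11, 0.51, 0.11, 0.19, 0.14; M̄R̄ = 5.3200 / 13 = 0.4092
LCL = X̄ − 3·M̄R̄/d₂ = 114.6493 − 3 × 0.4092 / 1.128 = 113.5609

113.561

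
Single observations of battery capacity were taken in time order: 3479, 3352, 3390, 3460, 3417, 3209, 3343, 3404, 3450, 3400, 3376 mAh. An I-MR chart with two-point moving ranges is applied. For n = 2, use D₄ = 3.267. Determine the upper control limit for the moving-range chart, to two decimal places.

261.69

Moving ranges: 127, 38, 70, 43, 208, 134, 61, 46, 50, 24; M̄R̄ = 801.0000 / 10 = 80.1000
UCL_MR = D₄·M̄R̄ = 3.267 × 80.1000 = 261.6867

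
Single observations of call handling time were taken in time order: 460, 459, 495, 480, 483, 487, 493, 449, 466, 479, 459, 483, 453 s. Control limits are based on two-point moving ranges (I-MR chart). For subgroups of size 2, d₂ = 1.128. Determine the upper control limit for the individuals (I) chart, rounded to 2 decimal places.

519.98

X̄ = (460 + 459 + 495 + 480 + 483 + 487 + 493 + 449 + 466 + 479 + 459 + 483 + 453) / 13 = 472.7692
Moving ranges: 1, 36, 15, 3, 4, 6, 44, 17, 13, 20, 24, 30; M̄R̄ = 213.0000 / 12 = 17.7500
UCL = X̄ + 3·M̄R̄/d₂ = 472.7692 + 3 × 17.7500 / 1.128 = 519.9767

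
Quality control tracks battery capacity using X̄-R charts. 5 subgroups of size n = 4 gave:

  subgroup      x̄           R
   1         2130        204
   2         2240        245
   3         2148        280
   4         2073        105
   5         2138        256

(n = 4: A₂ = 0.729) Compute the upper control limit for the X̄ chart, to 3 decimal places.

X̄̄ = (2130 + 2240 + 2148 + 2073 + 2138) / 5 = 10729.0000 / 5 = 2145.8000
R̄ = (204 + 245 + 280 + 105 + 256) / 5 = 1090.0000 / 5 = 218.0000
UCL = X̄̄ + A₂·R̄ = 2145.8000 + 0.729 × 218.0000 = 2304.7220

2304.722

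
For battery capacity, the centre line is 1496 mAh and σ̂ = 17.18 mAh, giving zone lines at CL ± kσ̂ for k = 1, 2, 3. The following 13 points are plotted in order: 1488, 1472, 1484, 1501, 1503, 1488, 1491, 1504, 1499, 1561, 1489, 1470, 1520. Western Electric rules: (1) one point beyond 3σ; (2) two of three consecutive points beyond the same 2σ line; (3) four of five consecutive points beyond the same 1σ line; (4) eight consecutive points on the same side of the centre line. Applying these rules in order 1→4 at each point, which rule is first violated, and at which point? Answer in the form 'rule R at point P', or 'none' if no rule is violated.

rule 1 at point 10

Zone of each point (C = within 1σ̂, B = 1σ̂–2σ̂, A = 2σ̂–3σ̂, * = beyond 3σ̂; sign = side of CL): 1:-C, 2:-B, 3:-C, 4:+C, 5:+C, 6:-C, 7:-C, 8:+C, 9:+C, 10:+*, 11:-C, 12:-B, 13:+B
Rule 1 (one point beyond the 3σ limits) is satisfied at point 10.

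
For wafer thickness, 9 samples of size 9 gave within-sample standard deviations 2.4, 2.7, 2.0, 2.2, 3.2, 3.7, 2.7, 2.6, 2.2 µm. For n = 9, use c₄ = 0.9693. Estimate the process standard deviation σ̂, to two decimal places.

2.72

s̄ = (2.4 + 2.7 + 2.0 + 2.2 + 3.2 + 3.7 + 2.7 + 2.6 + 2.2) / 9 = 2.6333
σ̂ = s̄ / c₄ = 2.6333 / 0.9693 = 2.7167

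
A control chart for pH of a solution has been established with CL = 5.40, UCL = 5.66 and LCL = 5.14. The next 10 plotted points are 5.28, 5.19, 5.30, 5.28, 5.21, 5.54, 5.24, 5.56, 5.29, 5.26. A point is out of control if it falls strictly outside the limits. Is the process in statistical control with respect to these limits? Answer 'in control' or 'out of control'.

in control

All 10 points lie within [5.14, 5.66].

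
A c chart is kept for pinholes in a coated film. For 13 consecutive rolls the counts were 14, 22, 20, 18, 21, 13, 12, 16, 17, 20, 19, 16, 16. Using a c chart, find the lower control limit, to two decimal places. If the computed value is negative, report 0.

c̄ = (14 + 22 + 20 + 18 + 21 + 13 + 12 + 16 + 17 + 20 + 19 + 16 + 16) / 13 = 224 / 13 = 17.2308
LCL = c̄ − 3√c̄ = 17.2308 − 3 × 4.1510 = 4.7778

4.78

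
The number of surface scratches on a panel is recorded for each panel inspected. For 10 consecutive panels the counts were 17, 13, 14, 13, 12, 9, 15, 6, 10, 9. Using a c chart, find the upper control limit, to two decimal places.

22.11

c̄ = (17 + 13 + 14 + 13 + 12 + 9 + 15 + 6 + 10 + 9) / 10 = 118 / 10 = 11.8000
UCL = c̄ + 3√c̄ = 11.8000 + 3 × √11.8000 = 11.8000 + 3 × 3.4351 = 22.1053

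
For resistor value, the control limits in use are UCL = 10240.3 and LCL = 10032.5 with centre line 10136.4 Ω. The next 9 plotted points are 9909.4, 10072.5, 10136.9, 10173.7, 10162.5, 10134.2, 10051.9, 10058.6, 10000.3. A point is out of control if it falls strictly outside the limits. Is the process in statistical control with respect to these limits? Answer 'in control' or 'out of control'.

Compare each point to [10032.5, 10240.3]: sample 1 = 9909.4 < LCL; sample 9 = 10000.3 < LCL.

out of control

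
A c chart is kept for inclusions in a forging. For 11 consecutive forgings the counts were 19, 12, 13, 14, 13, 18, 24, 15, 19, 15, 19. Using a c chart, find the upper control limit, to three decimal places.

c̄ = (19 + 12 + 13 + 14 + 13 + 18 + 24 + 15 + 19 + 15 + 19) / 11 = 181 / 11 = 16.4545
UCL = c̄ + 3√c̄ = 16.4545 + 3 × √16.4545 = 16.4545 + 3 × 4.0564 = 28.6238

28.624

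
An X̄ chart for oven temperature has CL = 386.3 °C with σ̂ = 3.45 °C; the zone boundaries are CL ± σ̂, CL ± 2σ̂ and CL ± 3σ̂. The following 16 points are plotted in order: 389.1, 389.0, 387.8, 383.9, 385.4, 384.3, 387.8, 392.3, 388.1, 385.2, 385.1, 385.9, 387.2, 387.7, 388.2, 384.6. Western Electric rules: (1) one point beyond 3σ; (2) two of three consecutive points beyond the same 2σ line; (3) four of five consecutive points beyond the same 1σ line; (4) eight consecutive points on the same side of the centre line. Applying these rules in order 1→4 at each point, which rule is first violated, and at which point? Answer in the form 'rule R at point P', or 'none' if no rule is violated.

none

Zone of each point (C = within 1σ̂, B = 1σ̂–2σ̂, A = 2σ̂–3σ̂, * = beyond 3σ̂; sign = side of CL): 1:+C, 2:+C, 3:+C, 4:-C, 5:-C, 6:-C, 7:+C, 8:+B, 9:+C, 10:-C, 11:-C, 12:-C, 13:+C, 14:+C, 15:+C, 16:-C
No rule fires across all 16 points.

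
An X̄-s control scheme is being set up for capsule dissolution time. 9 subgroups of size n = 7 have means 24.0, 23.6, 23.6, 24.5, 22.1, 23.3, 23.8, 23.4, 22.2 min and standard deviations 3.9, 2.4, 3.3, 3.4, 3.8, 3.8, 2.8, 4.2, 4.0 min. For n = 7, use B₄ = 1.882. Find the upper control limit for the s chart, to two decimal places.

s̄ = (3.9 + 2.4 + 3.3 + 3.4 + 3.8 + 3.8 + 2.8 + 4.2 + 4.0) / 9 = 3.5111
UCL_s = B₄·s̄ = 1.882 × 3.5111 = 6.6079

6.61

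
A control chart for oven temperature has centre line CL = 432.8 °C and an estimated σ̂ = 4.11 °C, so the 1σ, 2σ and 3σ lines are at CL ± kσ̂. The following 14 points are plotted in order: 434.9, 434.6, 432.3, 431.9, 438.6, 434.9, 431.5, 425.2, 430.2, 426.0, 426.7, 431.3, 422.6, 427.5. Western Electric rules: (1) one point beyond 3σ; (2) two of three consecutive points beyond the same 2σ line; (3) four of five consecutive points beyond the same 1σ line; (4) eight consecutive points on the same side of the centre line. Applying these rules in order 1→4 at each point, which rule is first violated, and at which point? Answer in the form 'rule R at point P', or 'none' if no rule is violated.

rule 3 at point 14

Zone of each point (C = within 1σ̂, B = 1σ̂–2σ̂, A = 2σ̂–3σ̂, * = beyond 3σ̂; sign = side of CL): 1:+C, 2:+C, 3:-C, 4:-C, 5:+B, 6:+C, 7:-C, 8:-B, 9:-C, 10:-B, 11:-B, 12:-C, 13:-A, 14:-B
Rule 3 (four of five consecutive points beyond the same 1σ limit) is satisfied at point 14.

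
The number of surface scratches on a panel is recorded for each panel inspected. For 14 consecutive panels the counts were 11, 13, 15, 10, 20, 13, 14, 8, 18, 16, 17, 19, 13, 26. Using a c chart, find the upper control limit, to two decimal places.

c̄ = (11 + 13 + 15 + 10 + 20 + 13 + 14 + 8 + 18 + 16 + 17 + 19 + 13 + 26) / 14 = 213 / 14 = 15.2143
UCL = c̄ + 3√c̄ = 15.2143 + 3 × √15.2143 = 15.2143 + 3 × 3.9005 = 26.9159

26.92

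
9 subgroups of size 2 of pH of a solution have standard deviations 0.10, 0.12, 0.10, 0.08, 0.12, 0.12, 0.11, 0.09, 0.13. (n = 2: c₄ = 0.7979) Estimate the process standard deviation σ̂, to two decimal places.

0.14

s̄ = (0.10 + 0.12 + 0.10 + 0.08 + 0.12 + 0.12 + 0.11 + 0.09 + 0.13) / 9 = 0.1078
σ̂ = s̄ / c₄ = 0.1078 / 0.7979 = 0.1351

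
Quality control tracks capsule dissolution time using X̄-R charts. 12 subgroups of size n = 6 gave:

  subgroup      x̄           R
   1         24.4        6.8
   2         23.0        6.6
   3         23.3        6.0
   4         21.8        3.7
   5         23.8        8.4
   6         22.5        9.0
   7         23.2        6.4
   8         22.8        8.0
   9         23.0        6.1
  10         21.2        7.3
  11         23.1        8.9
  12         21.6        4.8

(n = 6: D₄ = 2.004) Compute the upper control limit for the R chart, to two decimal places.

R̄ = (6.8 + 6.6 + 6.0 + 3.7 + 8.4 + 9.0 + 6.4 + 8.0 + 6.1 + 7.3 + 8.9 + 4.8) / 12 = 82.0000 / 12 = 6.8333
UCL_R = D₄·R̄ = 2.004 × 6.8333 = 13.6940

13.69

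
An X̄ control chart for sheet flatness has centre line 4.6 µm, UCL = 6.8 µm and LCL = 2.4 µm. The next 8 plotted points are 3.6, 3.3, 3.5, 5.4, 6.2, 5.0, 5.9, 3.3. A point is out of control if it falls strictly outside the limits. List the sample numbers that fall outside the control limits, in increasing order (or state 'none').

All 8 points lie within [2.4, 6.8].

none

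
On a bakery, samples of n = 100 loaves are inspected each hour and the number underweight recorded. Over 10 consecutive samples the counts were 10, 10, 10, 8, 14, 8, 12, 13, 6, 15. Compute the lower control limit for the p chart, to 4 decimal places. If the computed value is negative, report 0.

0.0136

p̄ = Σdᵢ / (k·n) = 106 / (10 × 100) = 0.10600
LCL = p̄ − 3·√(p̄(1−p̄)/n) = 0.10600 − 3 × 0.03078 = 0.01365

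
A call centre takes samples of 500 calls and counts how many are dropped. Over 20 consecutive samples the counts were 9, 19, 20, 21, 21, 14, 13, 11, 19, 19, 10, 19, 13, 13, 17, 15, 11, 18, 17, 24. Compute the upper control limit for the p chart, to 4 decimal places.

p̄ = Σdᵢ / (k·n) = 323 / (20 × 500) = 0.03230
UCL = p̄ + 3·√(p̄(1−p̄)/n) = 0.03230 + 3 × √(0.03230×0.96770/500) = 0.03230 + 3 × 0.00791 = 0.05602

0.0560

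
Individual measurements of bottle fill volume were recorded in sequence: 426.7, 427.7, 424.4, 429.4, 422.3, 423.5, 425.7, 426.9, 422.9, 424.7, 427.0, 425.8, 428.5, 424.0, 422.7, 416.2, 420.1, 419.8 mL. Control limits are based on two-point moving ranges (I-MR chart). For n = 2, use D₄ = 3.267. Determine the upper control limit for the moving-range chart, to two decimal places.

Moving ranges: 1.0, 3.3, 5.0, 7.1, 1.2, 2.2, 1.2, 4.0, 1.8, 2.3, 1.2, 2.7, 4.5, 1.3, 6.5, 3.9, 0.3; M̄R̄ = 49.5000 / 17 = 2.9118
UCL_MR = D₄·M̄R̄ = 3.267 × 2.9118 = 9.5127

9.51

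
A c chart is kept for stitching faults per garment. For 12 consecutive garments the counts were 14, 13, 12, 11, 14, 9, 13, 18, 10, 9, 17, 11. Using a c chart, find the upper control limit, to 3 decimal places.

23.225

c̄ = (14 + 13 + 12 + 11 + 14 + 9 + 13 + 18 + 10 + 9 + 17 + 11) / 12 = 151 / 12 = 12.5833
UCL = c̄ + 3√c̄ = 12.5833 + 3 × √12.5833 = 12.5833 + 3 × 3.5473 = 23.2252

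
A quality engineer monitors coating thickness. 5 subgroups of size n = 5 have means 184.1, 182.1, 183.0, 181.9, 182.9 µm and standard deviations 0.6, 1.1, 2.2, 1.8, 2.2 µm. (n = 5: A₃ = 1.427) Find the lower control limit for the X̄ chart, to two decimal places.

180.55

X̄̄ = (184.1 + 182.1 + 183.0 + 181.9 + 182.9) / 5 = 182.8000
s̄ = (0.6 + 1.1 + 2.2 + 1.8 + 2.2) / 5 = 1.5800
LCL = X̄̄ − A₃·s̄ = 182.8000 − 1.427 × 1.5800 = 180.5453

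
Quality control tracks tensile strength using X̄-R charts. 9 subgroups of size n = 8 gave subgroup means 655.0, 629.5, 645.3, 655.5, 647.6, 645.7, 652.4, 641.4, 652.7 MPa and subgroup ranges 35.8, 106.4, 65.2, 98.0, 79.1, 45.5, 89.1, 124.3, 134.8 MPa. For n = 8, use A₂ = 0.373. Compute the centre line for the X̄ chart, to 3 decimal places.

647.233

X̄̄ = (655.0 + 629.5 + 645.3 + 655.5 + 647.6 + 645.7 + 652.4 + 641.4 + 652.7) / 9 = 5825.1000 / 9 = 647.2333
CL = X̄̄ = 647.2333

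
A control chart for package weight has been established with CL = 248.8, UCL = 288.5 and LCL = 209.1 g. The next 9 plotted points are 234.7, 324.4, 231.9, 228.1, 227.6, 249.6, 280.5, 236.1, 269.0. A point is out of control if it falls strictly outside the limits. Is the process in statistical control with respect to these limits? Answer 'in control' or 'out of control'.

out of control

Compare each point to [209.1, 288.5]: sample 2 = 324.4 > UCL.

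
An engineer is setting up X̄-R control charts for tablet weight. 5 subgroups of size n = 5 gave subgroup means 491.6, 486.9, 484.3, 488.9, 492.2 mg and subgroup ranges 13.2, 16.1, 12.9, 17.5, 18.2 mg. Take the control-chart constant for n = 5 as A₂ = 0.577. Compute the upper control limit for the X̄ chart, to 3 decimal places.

497.770

X̄̄ = (491.6 + 486.9 + 484.3 + 488.9 + 492.2) / 5 = 2443.9000 / 5 = 488.7800
R̄ = (13.2 + 16.1 + 12.9 + 17.5 + 18.2) / 5 = 77.9000 / 5 = 15.5800
UCL = X̄̄ + A₂·R̄ = 488.7800 + 0.577 × 15.5800 = 497.7697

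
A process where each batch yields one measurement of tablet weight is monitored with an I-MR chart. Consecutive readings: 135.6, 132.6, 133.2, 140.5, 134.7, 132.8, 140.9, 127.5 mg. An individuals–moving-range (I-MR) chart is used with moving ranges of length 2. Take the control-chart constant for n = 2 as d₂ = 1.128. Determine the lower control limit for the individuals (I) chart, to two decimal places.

119.49

X̄ = (135.6 + 132.6 + 133.2 + 140.5 + 134.7 + 132.8 + 140.9 + 127.5) / 8 = 134.7250
Moving ranges: 3.0, 0.6, 7.3, 5.8, 1.9, 8.1, 13.4; M̄R̄ = 40.1000 / 7 = 5.7286
LCL = X̄ − 3·M̄R̄/d₂ = 134.7250 − 3 × 5.7286 / 1.128 = 119.4894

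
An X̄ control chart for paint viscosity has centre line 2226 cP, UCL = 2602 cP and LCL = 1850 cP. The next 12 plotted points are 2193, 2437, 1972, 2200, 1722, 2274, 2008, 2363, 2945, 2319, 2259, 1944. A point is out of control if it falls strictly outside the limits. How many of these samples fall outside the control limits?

2

Compare each point to [1850, 2602]: sample 5 = 1722 < LCL; sample 9 = 2945 > UCL.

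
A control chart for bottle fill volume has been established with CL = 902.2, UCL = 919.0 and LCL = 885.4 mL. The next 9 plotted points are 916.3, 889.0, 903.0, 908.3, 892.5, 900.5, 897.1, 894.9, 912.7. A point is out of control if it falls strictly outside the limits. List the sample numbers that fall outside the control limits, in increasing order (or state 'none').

none

All 9 points lie within [885.4, 919.0].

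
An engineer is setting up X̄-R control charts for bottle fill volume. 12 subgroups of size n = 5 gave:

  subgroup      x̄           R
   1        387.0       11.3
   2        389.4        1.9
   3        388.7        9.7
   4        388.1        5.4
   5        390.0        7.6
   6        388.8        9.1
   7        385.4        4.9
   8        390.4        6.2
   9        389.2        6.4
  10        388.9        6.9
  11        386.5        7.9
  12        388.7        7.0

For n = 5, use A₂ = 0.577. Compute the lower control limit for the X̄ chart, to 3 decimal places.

384.372

X̄̄ = (387.0 + 389.4 + 388.7 + 388.1 + 390.0 + 388.8 + 385.4 + 390.4 + 389.2 + 388.9 + 386.5 + 388.7) / 12 = 4661.1000 / 12 = 388.4250
R̄ = (11.3 + 1.9 + 9.7 + 5.4 + 7.6 + 9.1 + 4.9 + 6.2 + 6.4 + 6.9 + 7.9 + 7.0) / 12 = 84.3000 / 12 = 7.0250
LCL = X̄̄ − A₂·R̄ = 388.4250 − 0.577 × 7.0250 = 384.3716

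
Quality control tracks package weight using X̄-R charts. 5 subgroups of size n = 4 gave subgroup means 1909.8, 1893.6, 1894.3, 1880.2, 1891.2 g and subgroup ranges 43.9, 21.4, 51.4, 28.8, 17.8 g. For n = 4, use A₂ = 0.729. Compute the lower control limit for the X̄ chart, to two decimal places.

1870.01

X̄̄ = (1909.8 + 1893.6 + 1894.3 + 1880.2 + 1891.2) / 5 = 9469.1000 / 5 = 1893.8200
R̄ = (43.9 + 21.4 + 51.4 + 28.8 + 17.8) / 5 = 163.3000 / 5 = 32.6600
LCL = X̄̄ − A₂·R̄ = 1893.8200 − 0.729 × 32.6600 = 1870.0109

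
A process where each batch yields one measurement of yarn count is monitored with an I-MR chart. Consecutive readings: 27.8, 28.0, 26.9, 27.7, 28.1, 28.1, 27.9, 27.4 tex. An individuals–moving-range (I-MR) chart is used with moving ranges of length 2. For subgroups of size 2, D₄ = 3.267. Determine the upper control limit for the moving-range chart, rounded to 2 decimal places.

Moving ranges: 0.2, 1.1, 0.8, 0.4, 0.0, 0.2, 0.5; M̄R̄ = 3.2000 / 7 = 0.4571
UCL_MR = D₄·M̄R̄ = 3.267 × 0.4571 = 1.4935

1.49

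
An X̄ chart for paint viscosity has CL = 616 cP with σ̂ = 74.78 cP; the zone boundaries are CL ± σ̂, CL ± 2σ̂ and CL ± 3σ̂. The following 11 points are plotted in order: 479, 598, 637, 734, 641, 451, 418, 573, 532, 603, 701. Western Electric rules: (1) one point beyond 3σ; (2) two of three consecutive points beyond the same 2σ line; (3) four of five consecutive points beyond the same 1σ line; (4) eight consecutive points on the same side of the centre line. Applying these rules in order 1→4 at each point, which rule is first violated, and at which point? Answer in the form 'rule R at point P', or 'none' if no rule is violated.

Zone of each point (C = within 1σ̂, B = 1σ̂–2σ̂, A = 2σ̂–3σ̂, * = beyond 3σ̂; sign = side of CL): 1:-B, 2:-C, 3:+C, 4:+B, 5:+C, 6:-A, 7:-A, 8:-C, 9:-B, 10:-C, 11:+B
Rule 2 (two of three consecutive points beyond the same 2σ limit) is satisfied at point 7.

rule 2 at point 7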